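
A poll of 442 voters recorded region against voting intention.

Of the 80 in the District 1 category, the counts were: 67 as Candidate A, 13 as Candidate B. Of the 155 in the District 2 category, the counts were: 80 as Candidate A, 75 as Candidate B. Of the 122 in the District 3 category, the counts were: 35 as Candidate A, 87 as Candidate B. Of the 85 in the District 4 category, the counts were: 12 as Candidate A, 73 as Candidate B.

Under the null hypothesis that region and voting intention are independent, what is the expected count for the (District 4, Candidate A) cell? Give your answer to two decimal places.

37.31

Row total (District 4) = 85; column total (Candidate A) = 194; grand total N = 442.
Expected count = (row total × column total) / N = 85 × 194 / 442 = 37.31.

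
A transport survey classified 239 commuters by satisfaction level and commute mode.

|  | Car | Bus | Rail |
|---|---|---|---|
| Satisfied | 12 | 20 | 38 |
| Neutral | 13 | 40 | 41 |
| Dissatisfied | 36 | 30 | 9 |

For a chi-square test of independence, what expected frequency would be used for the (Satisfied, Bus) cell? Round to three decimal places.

Row total (Satisfied) = 70; column total (Bus) = 90; grand total N = 239.
Expected count = (row total × column total) / N = 70 × 90 / 239 = 26.360.

26.360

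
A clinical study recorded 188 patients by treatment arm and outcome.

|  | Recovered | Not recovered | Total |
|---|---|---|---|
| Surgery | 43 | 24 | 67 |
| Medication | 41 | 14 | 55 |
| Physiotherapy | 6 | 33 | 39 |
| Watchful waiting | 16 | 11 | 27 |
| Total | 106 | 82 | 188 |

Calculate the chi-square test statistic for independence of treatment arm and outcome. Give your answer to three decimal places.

Grand total N = 188.
Expected counts (row total × column total / N):
  Surgery, Recovered: 67×106/188 = 37.77660
  Surgery, Not recovered: 67×82/188 = 29.22340
  Medication, Recovered: 55×106/188 = 31.01064
  Medication, Not recovered: 55×82/188 = 23.98936
  Physiotherapy, Recovered: 39×106/188 = 21.98936
  Physiotherapy, Not recovered: 39×82/188 = 17.01064
  Watchful waiting, Recovered: 27×106/188 = 15.22340
  Watchful waiting, Not recovered: 27×82/188 = 11.77660
Contributions (O − E)²/E:
  (43 − 37.77660)²/37.77660 = 0.7222
  (24 − 29.22340)²/29.22340 = 0.9336
  (41 − 31.01064)²/31.01064 = 3.2178
  (14 − 23.98936)²/23.98936 = 4.1596
  (6 − 21.98936)²/21.98936 = 11.6265
  (33 − 17.01064)²/17.01064 = 15.0294
  (16 − 15.22340)²/15.22340 = 0.0396
  (11 − 11.77660)²/11.77660 = 0.0512
χ² = 0.7222 + 0.9336 + 3.2178 + 4.1596 + 11.6265 + 15.0294 + 0.0396 + 0.0512 = 35.780

35.780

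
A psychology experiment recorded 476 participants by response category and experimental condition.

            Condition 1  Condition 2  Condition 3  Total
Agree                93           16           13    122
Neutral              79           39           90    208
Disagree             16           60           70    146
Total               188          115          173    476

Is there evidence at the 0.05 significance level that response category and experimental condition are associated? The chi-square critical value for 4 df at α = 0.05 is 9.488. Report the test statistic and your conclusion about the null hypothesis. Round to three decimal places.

Grand total N = 476.
Expected counts (row total × column total / N):
  Agree, Condition 1: 122×188/476 = 48.1849
  Agree, Condition 2: 122×115/476 = 29.4748
  Agree, Condition 3: 122×173/476 = 44.3403
  Neutral, Condition 1: 208×188/476 = 82.1513
  Neutral, Condition 2: 208×115/476 = 50.2521
  Neutral, Condition 3: 208×173/476 = 75.5966
  Disagree, Condition 1: 146×188/476 = 57.6639
  Disagree, Condition 2: 146×115/476 = 35.2731
  Disagree, Condition 3: 146×173/476 = 53.0630
Contributions (O − E)²/E:
  (93 − 48.1849)²/48.1849 = 41.6810
  (16 − 29.4748)²/29.4748 = 6.1602
  (13 − 44.3403)²/44.3403 = 22.1517
  (79 − 82.1513)²/82.1513 = 0.1209
  (39 − 50.2521)²/50.2521 = 2.5195
  (90 − 75.5966)²/75.5966 = 2.7443
  (16 − 57.6639)²/57.6639 = 30.1034
  (60 − 35.2731)²/35.2731 = 17.3339
  (70 − 53.0630)²/53.0630 = 5.4061
χ² = 41.6810 + 6.1602 + 22.1517 + 0.1209 + 2.5195 + 2.7443 + 30.1034 + 17.3339 + 5.4061 = 128.221
df = (3−1)(3−1) = 4. Since 128.221 > 9.488, reject the null hypothesis of independence at α = 0.05.

128.221; reject H₀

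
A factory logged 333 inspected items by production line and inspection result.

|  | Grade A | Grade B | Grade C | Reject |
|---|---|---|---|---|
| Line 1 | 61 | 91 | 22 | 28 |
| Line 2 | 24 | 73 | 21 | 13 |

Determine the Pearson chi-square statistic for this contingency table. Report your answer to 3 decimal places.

8.857

Row totals: 202, 131. Column totals: 85, 164, 43, 41. Grand total N = 333.
Expected counts (row total × column total / N):
  Line 1, Grade A: 202×85/333 = 51.5616
  Line 1, Grade B: 202×164/333 = 99.4835
  Line 1, Grade C: 202×43/333 = 26.0841
  Line 1, Reject: 202×41/333 = 24.8709
  Line 2, Grade A: 131×85/333 = 33.4384
  Line 2, Grade B: 131×164/333 = 64.5165
  Line 2, Grade C: 131×43/333 = 16.9159
  Line 2, Reject: 131×41/333 = 16.1291
Contributions (O − E)²/E:
  (61 − 51.5616)²/51.5616 = 1.7277
  (91 − 99.4835)²/99.4835 = 0.7234
  (22 − 26.0841)²/26.0841 = 0.6395
  (28 − 24.8709)²/24.8709 = 0.3937
  (24 − 33.4384)²/33.4384 = 2.6641
  (73 − 64.5165)²/64.5165 = 1.1155
  (21 − 16.9159)²/16.9159 = 0.9860
  (13 − 16.1291)²/16.1291 = 0.6071
χ² = 1.7277 + 0.7234 + 0.6395 + 0.3937 + 2.6641 + 1.1155 + 0.9860 + 0.6071 = 8.857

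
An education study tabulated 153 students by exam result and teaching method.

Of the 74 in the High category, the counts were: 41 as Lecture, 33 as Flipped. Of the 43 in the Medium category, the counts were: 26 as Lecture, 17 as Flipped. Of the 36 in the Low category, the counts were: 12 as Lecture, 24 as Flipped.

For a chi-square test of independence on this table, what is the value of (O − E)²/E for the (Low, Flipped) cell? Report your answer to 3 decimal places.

Row total (Low) = 36; column total (Flipped) = 74; N = 153.
Expected count E = 36 × 74 / 153 = 17.4118.
Contribution = (O − E)²/E = (24 − 17.4118)² / 17.4118 = 2.493.

2.493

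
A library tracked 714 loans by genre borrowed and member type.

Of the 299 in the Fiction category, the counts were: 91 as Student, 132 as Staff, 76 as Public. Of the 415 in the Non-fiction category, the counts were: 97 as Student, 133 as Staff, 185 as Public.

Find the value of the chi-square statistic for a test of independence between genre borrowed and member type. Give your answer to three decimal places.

Row totals: 299, 415. Column totals: 188, 265, 261. Grand total N = 714.
Expected counts (row total × column total / N):
  Fiction, Student: 299×188/714 = 78.7283
  Fiction, Staff: 299×265/714 = 110.9734
  Fiction, Public: 299×261/714 = 109.2983
  Non-fiction, Student: 415×188/714 = 109.2717
  Non-fiction, Staff: 415×265/714 = 154.0266
  Non-fiction, Public: 415×261/714 = 151.7017
Contributions (O − E)²/E:
  (91 − 78.7283)²/78.7283 = 1.9128
  (132 − 110.9734)²/110.9734 = 3.9840
  (76 − 109.2983)²/109.2983 = 10.1445
  (97 − 109.2717)²/109.2717 = 1.3782
  (133 − 154.0266)²/154.0266 = 2.8704
  (185 − 151.7017)²/151.7017 = 7.3089
χ² = 1.9128 + 3.9840 + 10.1445 + 1.3782 + 2.8704 + 7.3089 = 27.599

27.599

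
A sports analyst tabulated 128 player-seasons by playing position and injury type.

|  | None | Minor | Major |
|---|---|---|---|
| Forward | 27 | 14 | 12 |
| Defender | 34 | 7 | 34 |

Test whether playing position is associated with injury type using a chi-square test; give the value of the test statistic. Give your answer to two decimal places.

10.18

Row totals: 53, 75. Column totals: 61, 21, 46. Grand total N = 128.
Expected counts (row total × column total / N):
  Forward, None: 53×61/128 = 25.258
  Forward, Minor: 53×21/128 = 8.695
  Forward, Major: 53×46/128 = 19.047
  Defender, None: 75×61/128 = 35.742
  Defender, Minor: 75×21/128 = 12.305
  Defender, Major: 75×46/128 = 26.953
Contributions (O − E)²/E:
  (27 − 25.258)²/25.258 = 0.1201
  (14 − 8.695)²/8.695 = 3.2367
  (12 − 19.047)²/19.047 = 2.6072
  (34 − 35.742)²/35.742 = 0.0849
  (7 − 12.305)²/12.305 = 2.2871
  (34 − 26.953)²/26.953 = 1.8425
χ² = 0.1201 + 3.2367 + 2.6072 + 0.0849 + 2.2871 + 1.8425 = 10.18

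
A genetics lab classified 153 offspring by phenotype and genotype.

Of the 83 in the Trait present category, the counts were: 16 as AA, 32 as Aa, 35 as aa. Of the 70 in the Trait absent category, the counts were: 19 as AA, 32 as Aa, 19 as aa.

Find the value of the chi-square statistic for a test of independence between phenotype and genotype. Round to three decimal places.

3.922

Row totals: 83, 70. Column totals: 35, 64, 54. Grand total N = 153.
Expected counts (row total × column total / N):
  Trait present, AA: 83×35/153 = 18.9869
  Trait present, Aa: 83×64/153 = 34.7190
  Trait present, aa: 83×54/153 = 29.2941
  Trait absent, AA: 70×35/153 = 16.0131
  Trait absent, Aa: 70×64/153 = 29.2810
  Trait absent, aa: 70×54/153 = 24.7059
Contributions (O − E)²/E:
  (16 − 18.9869)²/18.9869 = 0.4699
  (32 − 34.7190)²/34.7190 = 0.2129
  (35 − 29.2941)²/29.2941 = 1.1114
  (19 − 16.0131)²/16.0131 = 0.5571
  (32 − 29.2810)²/29.2810 = 0.2525
  (19 − 24.7059)²/24.7059 = 1.3178
χ² = 0.4699 + 0.2129 + 1.1114 + 0.5571 + 0.2525 + 1.3178 = 3.922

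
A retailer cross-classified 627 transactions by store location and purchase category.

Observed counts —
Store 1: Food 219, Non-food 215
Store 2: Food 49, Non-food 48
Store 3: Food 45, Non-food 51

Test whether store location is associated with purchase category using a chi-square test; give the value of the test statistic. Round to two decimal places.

0.42

Row totals: 434, 97, 96. Column totals: 313, 314. Grand total N = 627.
Expected counts (row total × column total / N):
  Store 1, Food: 434×313/627 = 216.654
  Store 1, Non-food: 434×314/627 = 217.346
  Store 2, Food: 97×313/627 = 48.423
  Store 2, Non-food: 97×314/627 = 48.577
  Store 3, Food: 96×313/627 = 47.923
  Store 3, Non-food: 96×314/627 = 48.077
Contributions (O − E)²/E:
  (219 − 216.654)²/216.654 = 0.0254
  (215 − 217.346)²/217.346 = 0.0253
  (49 − 48.423)²/48.423 = 0.0069
  (48 − 48.577)²/48.577 = 0.0069
  (45 − 47.923)²/47.923 = 0.1783
  (51 − 48.077)²/48.077 = 0.1777
χ² = 0.0254 + 0.0253 + 0.0069 + 0.0069 + 0.1783 + 0.1777 = 0.42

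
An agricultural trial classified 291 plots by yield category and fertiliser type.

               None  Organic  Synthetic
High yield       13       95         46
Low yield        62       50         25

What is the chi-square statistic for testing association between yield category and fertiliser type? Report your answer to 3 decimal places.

Row totals: 154, 137. Column totals: 75, 145, 71. Grand total N = 291.
Expected counts (row total × column total / N):
  High yield, None: 154×75/291 = 39.6907
  High yield, Organic: 154×145/291 = 76.7354
  High yield, Synthetic: 154×71/291 = 37.5739
  Low yield, None: 137×75/291 = 35.3093
  Low yield, Organic: 137×145/291 = 68.2646
  Low yield, Synthetic: 137×71/291 = 33.4261
Contributions (O − E)²/E:
  (13 − 39.6907)²/39.6907 = 17.9486
  (95 − 76.7354)²/76.7354 = 4.3473
  (46 − 37.5739)²/37.5739 = 1.8896
  (62 − 35.3093)²/35.3093 = 20.1758
  (50 − 68.2646)²/68.2646 = 4.8868
  (25 − 33.4261)²/33.4261 = 2.1241
χ² = 17.9486 + 4.3473 + 1.8896 + 20.1758 + 4.8868 + 2.1241 = 51.372

51.372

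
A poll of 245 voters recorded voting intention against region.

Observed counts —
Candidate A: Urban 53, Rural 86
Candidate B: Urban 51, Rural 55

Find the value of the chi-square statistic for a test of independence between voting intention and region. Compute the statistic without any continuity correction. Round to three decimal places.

Row totals: 139, 106. Column totals: 104, 141. Grand total N = 245.
Expected counts (row total × column total / N):
  Candidate A, Urban: 139×104/245 = 59.0041
  Candidate A, Rural: 139×141/245 = 79.9959
  Candidate B, Urban: 106×104/245 = 44.9959
  Candidate B, Rural: 106×141/245 = 61.0041
Contributions (O − E)²/E:
  (53 − 59.0041)²/59.0041 = 0.6110
  (86 − 79.9959)²/79.9959 = 0.4506
  (51 − 44.9959)²/44.9959 = 0.8012
  (55 − 61.0041)²/61.0041 = 0.5909
χ² = 0.6110 + 0.4506 + 0.8012 + 0.5909 = 2.454

2.454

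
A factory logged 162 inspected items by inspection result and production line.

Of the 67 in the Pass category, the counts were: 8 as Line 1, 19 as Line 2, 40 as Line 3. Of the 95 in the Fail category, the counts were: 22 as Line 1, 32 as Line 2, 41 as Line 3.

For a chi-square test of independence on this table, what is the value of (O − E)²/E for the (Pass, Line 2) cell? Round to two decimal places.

0.21

Row total (Pass) = 67; column total (Line 2) = 51; N = 162.
Expected count E = 67 × 51 / 162 = 21.093.
Contribution = (O − E)²/E = (19 − 21.093)² / 21.093 = 0.21.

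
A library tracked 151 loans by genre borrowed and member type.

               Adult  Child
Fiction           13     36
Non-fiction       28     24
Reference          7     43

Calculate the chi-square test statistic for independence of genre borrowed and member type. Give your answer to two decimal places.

19.59

Row totals: 49, 52, 50. Column totals: 48, 103. Grand total N = 151.
Expected counts (row total × column total / N):
  Fiction, Adult: 49×48/151 = 15.576
  Fiction, Child: 49×103/151 = 33.424
  Non-fiction, Adult: 52×48/151 = 16.530
  Non-fiction, Child: 52×103/151 = 35.470
  Reference, Adult: 50×48/151 = 15.894
  Reference, Child: 50×103/151 = 34.106
Contributions (O − E)²/E:
  (13 − 15.576)²/15.576 = 0.4260
  (36 − 33.424)²/33.424 = 0.1985
  (28 − 16.530)²/16.530 = 7.9589
  (24 − 35.470)²/35.470 = 3.7091
  (7 − 15.894)²/15.894 = 4.9769
  (43 − 34.106)²/34.106 = 2.3193
χ² = 0.4260 + 0.1985 + 7.9589 + 3.7091 + 4.9769 + 2.3193 = 19.59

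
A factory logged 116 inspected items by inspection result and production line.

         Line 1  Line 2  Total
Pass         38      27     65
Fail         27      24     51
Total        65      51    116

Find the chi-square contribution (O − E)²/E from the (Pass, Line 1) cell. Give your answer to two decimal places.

0.07

Row total (Pass) = 65; column total (Line 1) = 65; N = 116.
Expected count E = 65 × 65 / 116 = 36.422.
Contribution = (O − E)²/E = (38 − 36.422)² / 36.422 = 0.07.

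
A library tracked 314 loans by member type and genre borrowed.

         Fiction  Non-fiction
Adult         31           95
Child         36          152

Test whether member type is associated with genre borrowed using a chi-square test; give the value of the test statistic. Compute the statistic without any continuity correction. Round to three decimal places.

1.337

Row totals: 126, 188. Column totals: 67, 247. Grand total N = 314.
Expected counts (row total × column total / N):
  Adult, Fiction: 126×67/314 = 26.8854
  Adult, Non-fiction: 126×247/314 = 99.1146
  Child, Fiction: 188×67/314 = 40.1146
  Child, Non-fiction: 188×247/314 = 147.8854
Contributions (O − E)²/E:
  (31 − 26.8854)²/26.8854 = 0.6297
  (95 − 99.1146)²/99.1146 = 0.1708
  (36 − 40.1146)²/40.1146 = 0.4220
  (152 − 147.8854)²/147.8854 = 0.1145
χ² = 0.6297 + 0.1708 + 0.4220 + 0.1145 = 1.337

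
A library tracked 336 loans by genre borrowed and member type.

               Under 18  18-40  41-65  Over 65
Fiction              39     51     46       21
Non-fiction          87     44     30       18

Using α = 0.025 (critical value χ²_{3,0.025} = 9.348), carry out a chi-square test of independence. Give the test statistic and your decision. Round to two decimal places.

Row totals: 157, 179. Column totals: 126, 95, 76, 39. Grand total N = 336.
Expected counts (row total × column total / N):
  Fiction, Under 18: 157×126/336 = 58.875
  Fiction, 18-40: 157×95/336 = 44.390
  Fiction, 41-65: 157×76/336 = 35.512
  Fiction, Over 65: 157×39/336 = 18.223
  Non-fiction, Under 18: 179×126/336 = 67.125
  Non-fiction, 18-40: 179×95/336 = 50.610
  Non-fiction, 41-65: 179×76/336 = 40.488
  Non-fiction, Over 65: 179×39/336 = 20.777
Contributions (O − E)²/E:
  (39 − 58.875)²/58.875 = 6.7094
  (51 − 44.390)²/44.390 = 0.9843
  (46 − 35.512)²/35.512 = 3.0975
  (21 − 18.223)²/18.223 = 0.4232
  (87 − 67.125)²/67.125 = 5.8848
  (44 − 50.610)²/50.610 = 0.8633
  (30 − 40.488)²/40.488 = 2.7168
  (18 − 20.777)²/20.777 = 0.3712
χ² = 6.7094 + 0.9843 + 3.0975 + 0.4232 + 5.8848 + 0.8633 + 2.7168 + 0.3712 = 21.05
df = (2−1)(4−1) = 3. Since 21.05 > 9.348, reject the null hypothesis of independence at α = 0.025.

21.05; reject H₀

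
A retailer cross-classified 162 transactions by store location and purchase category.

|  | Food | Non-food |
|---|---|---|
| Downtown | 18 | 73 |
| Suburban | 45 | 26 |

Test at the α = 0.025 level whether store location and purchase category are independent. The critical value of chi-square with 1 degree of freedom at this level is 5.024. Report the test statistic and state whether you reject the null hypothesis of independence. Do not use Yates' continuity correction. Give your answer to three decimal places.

31.902; reject H₀

Row totals: 91, 71. Column totals: 63, 99. Grand total N = 162.
Expected counts (row total × column total / N):
  Downtown, Food: 91×63/162 = 35.3889
  Downtown, Non-food: 91×99/162 = 55.6111
  Suburban, Food: 71×63/162 = 27.6111
  Suburban, Non-food: 71×99/162 = 43.3889
Contributions (O − E)²/E:
  (18 − 35.3889)²/35.3889 = 8.5443
  (73 − 55.6111)²/55.6111 = 5.4373
  (45 − 27.6111)²/27.6111 = 10.9512
  (26 − 43.3889)²/43.3889 = 6.9689
χ² = 8.5443 + 5.4373 + 10.9512 + 6.9689 = 31.902
df = (2−1)(2−1) = 1. Since 31.902 > 5.024, reject the null hypothesis of independence at α = 0.025.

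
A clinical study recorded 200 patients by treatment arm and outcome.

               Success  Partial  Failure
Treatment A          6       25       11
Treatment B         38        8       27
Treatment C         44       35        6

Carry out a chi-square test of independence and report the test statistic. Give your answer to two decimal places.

Row totals: 42, 73, 85. Column totals: 88, 68, 44. Grand total N = 200.
Expected counts (row total × column total / N):
  Treatment A, Success: 42×88/200 = 18.480
  Treatment A, Partial: 42×68/200 = 14.280
  Treatment A, Failure: 42×44/200 = 9.240
  Treatment B, Success: 73×88/200 = 32.120
  Treatment B, Partial: 73×68/200 = 24.820
  Treatment B, Failure: 73×44/200 = 16.060
  Treatment C, Success: 85×88/200 = 37.400
  Treatment C, Partial: 85×68/200 = 28.900
  Treatment C, Failure: 85×44/200 = 18.700
Contributions (O − E)²/E:
  (6 − 18.480)²/18.480 = 8.4281
  (25 − 14.280)²/14.280 = 8.0475
  (11 − 9.240)²/9.240 = 0.3352
  (38 − 32.120)²/32.120 = 1.0764
  (8 − 24.820)²/24.820 = 11.3986
  (27 − 16.060)²/16.060 = 7.4523
  (44 − 37.400)²/37.400 = 1.1647
  (35 − 28.900)²/28.900 = 1.2875
  (6 − 18.700)²/18.700 = 8.6251
χ² = 8.4281 + 8.0475 + 0.3352 + 1.0764 + 11.3986 + 7.4523 + 1.1647 + 1.2875 + 8.6251 = 47.82

47.82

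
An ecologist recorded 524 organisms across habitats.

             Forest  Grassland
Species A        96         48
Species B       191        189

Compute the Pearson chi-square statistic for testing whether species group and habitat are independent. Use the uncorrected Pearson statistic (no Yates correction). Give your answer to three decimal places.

Row totals: 144, 380. Column totals: 287, 237. Grand total N = 524.
Expected counts (row total × column total / N):
  Species A, Forest: 144×287/524 = 78.8702
  Species A, Grassland: 144×237/524 = 65.1298
  Species B, Forest: 380×287/524 = 208.1298
  Species B, Grassland: 380×237/524 = 171.8702
Contributions (O − E)²/E:
  (96 − 78.8702)²/78.8702 = 3.7204
  (48 − 65.1298)²/65.1298 = 4.5053
  (191 − 208.1298)²/208.1298 = 1.4098
  (189 − 171.8702)²/171.8702 = 1.7073
χ² = 3.7204 + 4.5053 + 1.4098 + 1.7073 = 11.343

11.343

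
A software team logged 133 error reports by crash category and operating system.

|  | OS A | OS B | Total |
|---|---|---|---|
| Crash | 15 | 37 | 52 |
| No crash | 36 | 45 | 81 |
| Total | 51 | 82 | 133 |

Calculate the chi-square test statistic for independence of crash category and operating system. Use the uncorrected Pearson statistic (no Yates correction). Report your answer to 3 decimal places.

Grand total N = 133.
Expected counts (row total × column total / N):
  Crash, OS A: 52×51/133 = 19.9398
  Crash, OS B: 52×82/133 = 32.0602
  No crash, OS A: 81×51/133 = 31.0602
  No crash, OS B: 81×82/133 = 49.9398
Contributions (O − E)²/E:
  (15 − 19.9398)²/19.9398 = 1.2238
  (37 − 32.0602)²/32.0602 = 0.7611
  (36 − 31.0602)²/31.0602 = 0.7856
  (45 − 49.9398)²/49.9398 = 0.4886
χ² = 1.2238 + 0.7611 + 0.7856 + 0.4886 = 3.259

3.259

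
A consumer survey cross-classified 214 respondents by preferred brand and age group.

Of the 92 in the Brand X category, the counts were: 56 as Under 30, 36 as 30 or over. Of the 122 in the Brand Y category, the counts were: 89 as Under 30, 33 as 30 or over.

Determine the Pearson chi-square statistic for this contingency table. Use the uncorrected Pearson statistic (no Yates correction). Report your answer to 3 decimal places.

Row totals: 92, 122. Column totals: 145, 69. Grand total N = 214.
Expected counts (row total × column total / N):
  Brand X, Under 30: 92×145/214 = 62.3364
  Brand X, 30 or over: 92×69/214 = 29.6636
  Brand Y, Under 30: 122×145/214 = 82.6636
  Brand Y, 30 or over: 122×69/214 = 39.3364
Contributions (O − E)²/E:
  (56 − 62.3364)²/62.3364 = 0.6441
  (36 − 29.6636)²/29.6636 = 1.3535
  (89 − 82.6636)²/82.6636 = 0.4857
  (33 − 39.3364)²/39.3364 = 1.0207
χ² = 0.6441 + 1.3535 + 0.4857 + 1.0207 = 3.504

3.504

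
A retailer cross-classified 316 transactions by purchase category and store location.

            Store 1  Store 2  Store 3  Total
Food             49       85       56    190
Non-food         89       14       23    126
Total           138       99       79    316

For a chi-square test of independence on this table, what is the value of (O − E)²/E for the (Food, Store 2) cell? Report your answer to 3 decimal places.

Row total (Food) = 190; column total (Store 2) = 99; N = 316.
Expected count E = 190 × 99 / 316 = 59.52532.
Contribution = (O − E)²/E = (85 − 59.52532)² / 59.52532 = 10.902.

10.902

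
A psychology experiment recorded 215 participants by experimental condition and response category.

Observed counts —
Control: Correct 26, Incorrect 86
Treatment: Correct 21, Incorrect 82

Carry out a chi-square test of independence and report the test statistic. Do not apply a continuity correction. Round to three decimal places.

Row totals: 112, 103. Column totals: 47, 168. Grand total N = 215.
Expected counts (row total × column total / N):
  Control, Correct: 112×47/215 = 24.4837
  Control, Incorrect: 112×168/215 = 87.5163
  Treatment, Correct: 103×47/215 = 22.5163
  Treatment, Incorrect: 103×168/215 = 80.4837
Contributions (O − E)²/E:
  (26 − 24.4837)²/24.4837 = 0.0939
  (86 − 87.5163)²/87.5163 = 0.0263
  (21 − 22.5163)²/22.5163 = 0.1021
  (82 − 80.4837)²/80.4837 = 0.0286
χ² = 0.0939 + 0.0263 + 0.1021 + 0.0286 = 0.251

0.251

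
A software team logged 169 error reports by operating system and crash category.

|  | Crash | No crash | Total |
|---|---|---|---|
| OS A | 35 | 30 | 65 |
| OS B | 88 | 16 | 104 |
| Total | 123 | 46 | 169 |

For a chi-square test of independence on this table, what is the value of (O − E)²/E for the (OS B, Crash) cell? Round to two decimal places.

2.00

Row total (OS B) = 104; column total (Crash) = 123; N = 169.
Expected count E = 104 × 123 / 169 = 75.692.
Contribution = (O − E)²/E = (88 − 75.692)² / 75.692 = 2.00.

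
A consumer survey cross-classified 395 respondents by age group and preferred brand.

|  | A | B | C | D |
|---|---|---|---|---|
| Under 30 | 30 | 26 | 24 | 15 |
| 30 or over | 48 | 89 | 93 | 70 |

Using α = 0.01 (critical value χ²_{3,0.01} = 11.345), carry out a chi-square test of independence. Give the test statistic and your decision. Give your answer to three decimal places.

Row totals: 95, 300. Column totals: 78, 115, 117, 85. Grand total N = 395.
Expected counts (row total × column total / N):
  Under 30, A: 95×78/395 = 18.7595
  Under 30, B: 95×115/395 = 27.6582
  Under 30, C: 95×117/395 = 28.1392
  Under 30, D: 95×85/395 = 20.4430
  30 or over, A: 300×78/395 = 59.2405
  30 or over, B: 300×115/395 = 87.3418
  30 or over, C: 300×117/395 = 88.8608
  30 or over, D: 300×85/395 = 64.5570
Contributions (O − E)²/E:
  (30 − 18.7595)²/18.7595 = 6.7352
  (26 − 27.6582)²/27.6582 = 0.0994
  (24 − 28.1392)²/28.1392 = 0.6089
  (15 − 20.4430)²/20.4430 = 1.4492
  (48 − 59.2405)²/59.2405 = 2.1328
  (89 − 87.3418)²/87.3418 = 0.0315
  (93 − 88.8608)²/88.8608 = 0.1928
  (70 − 64.5570)²/64.5570 = 0.4589
χ² = 6.7352 + 0.0994 + 0.6089 + 1.4492 + 2.1328 + 0.0315 + 0.1928 + 0.4589 = 11.709
df = (2−1)(4−1) = 3. Since 11.709 > 11.345, reject the null hypothesis of independence at α = 0.01.

11.709; reject H₀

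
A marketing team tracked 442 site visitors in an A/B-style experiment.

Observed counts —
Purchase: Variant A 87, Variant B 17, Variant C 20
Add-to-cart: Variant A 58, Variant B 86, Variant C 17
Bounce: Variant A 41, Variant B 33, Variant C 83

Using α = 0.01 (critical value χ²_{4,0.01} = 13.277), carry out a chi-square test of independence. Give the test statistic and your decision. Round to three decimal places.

Row totals: 124, 161, 157. Column totals: 186, 136, 120. Grand total N = 442.
Expected counts (row total × column total / N):
  Purchase, Variant A: 124×186/442 = 52.1810
  Purchase, Variant B: 124×136/442 = 38.1538
  Purchase, Variant C: 124×120/442 = 33.6652
  Add-to-cart, Variant A: 161×186/442 = 67.7511
  Add-to-cart, Variant B: 161×136/442 = 49.5385
  Add-to-cart, Variant C: 161×120/442 = 43.7104
  Bounce, Variant A: 157×186/442 = 66.0679
  Bounce, Variant B: 157×136/442 = 48.3077
  Bounce, Variant C: 157×120/442 = 42.6244
Contributions (O − E)²/E:
  (87 − 52.1810)²/52.1810 = 23.2338
  (17 − 38.1538)²/38.1538 = 11.7284
  (20 − 33.6652)²/33.6652 = 5.5469
  (58 − 67.7511)²/67.7511 = 1.4034
  (86 − 49.5385)²/49.5385 = 26.8365
  (17 − 43.7104)²/43.7104 = 16.3221
  (41 − 66.0679)²/66.0679 = 9.5114
  (33 − 48.3077)²/48.3077 = 4.8507
  (83 − 42.6244)²/42.6244 = 38.2454
χ² = 23.2338 + 11.7284 + 5.5469 + 1.4034 + 26.8365 + 16.3221 + 9.5114 + 4.8507 + 38.2454 = 137.679
df = (3−1)(3−1) = 4. Since 137.679 > 13.277, reject the null hypothesis of independence at α = 0.01.

137.679; reject H₀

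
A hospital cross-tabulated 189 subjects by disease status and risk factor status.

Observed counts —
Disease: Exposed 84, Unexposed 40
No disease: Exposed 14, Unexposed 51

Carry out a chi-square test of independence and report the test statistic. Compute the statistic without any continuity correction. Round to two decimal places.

Row totals: 124, 65. Column totals: 98, 91. Grand total N = 189.
Expected counts (row total × column total / N):
  Disease, Exposed: 124×98/189 = 64.296
  Disease, Unexposed: 124×91/189 = 59.704
  No disease, Exposed: 65×98/189 = 33.704
  No disease, Unexposed: 65×91/189 = 31.296
Contributions (O − E)²/E:
  (84 − 64.296)²/64.296 = 6.0384
  (40 − 59.704)²/59.704 = 6.5029
  (14 − 33.704)²/33.704 = 11.5193
  (51 − 31.296)²/31.296 = 12.4057
χ² = 6.0384 + 6.5029 + 11.5193 + 12.4057 = 36.47

36.47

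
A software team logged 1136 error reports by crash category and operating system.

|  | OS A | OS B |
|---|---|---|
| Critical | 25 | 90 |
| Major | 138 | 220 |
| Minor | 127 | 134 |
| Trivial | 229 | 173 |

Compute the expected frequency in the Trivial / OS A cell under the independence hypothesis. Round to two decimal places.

Row total (Trivial) = 402; column total (OS A) = 519; grand total N = 1136.
Expected count = (row total × column total) / N = 402 × 519 / 1136 = 183.66.

183.66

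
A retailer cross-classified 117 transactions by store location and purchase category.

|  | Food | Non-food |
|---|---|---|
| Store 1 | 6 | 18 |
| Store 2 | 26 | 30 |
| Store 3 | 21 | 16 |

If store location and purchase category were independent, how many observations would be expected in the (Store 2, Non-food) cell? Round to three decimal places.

Row total (Store 2) = 56; column total (Non-food) = 64; grand total N = 117.
Expected count = (row total × column total) / N = 56 × 64 / 117 = 30.632.

30.632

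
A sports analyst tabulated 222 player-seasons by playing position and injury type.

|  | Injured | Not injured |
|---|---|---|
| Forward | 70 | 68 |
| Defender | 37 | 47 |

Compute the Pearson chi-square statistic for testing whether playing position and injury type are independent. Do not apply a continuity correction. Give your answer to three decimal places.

0.932

Row totals: 138, 84. Column totals: 107, 115. Grand total N = 222.
Expected counts (row total × column total / N):
  Forward, Injured: 138×107/222 = 66.5135
  Forward, Not injured: 138×115/222 = 71.4865
  Defender, Injured: 84×107/222 = 40.4865
  Defender, Not injured: 84×115/222 = 43.5135
Contributions (O − E)²/E:
  (70 − 66.5135)²/66.5135 = 0.1828
  (68 − 71.4865)²/71.4865 = 0.1700
  (37 − 40.4865)²/40.4865 = 0.3002
  (47 − 43.5135)²/43.5135 = 0.2794
χ² = 0.1828 + 0.1700 + 0.3002 + 0.2794 = 0.932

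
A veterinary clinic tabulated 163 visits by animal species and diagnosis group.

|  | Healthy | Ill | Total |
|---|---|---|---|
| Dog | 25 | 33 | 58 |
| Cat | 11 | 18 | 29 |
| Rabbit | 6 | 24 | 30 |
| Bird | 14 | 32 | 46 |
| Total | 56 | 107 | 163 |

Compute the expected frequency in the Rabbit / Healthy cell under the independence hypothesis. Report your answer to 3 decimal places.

10.307

Row total (Rabbit) = 30; column total (Healthy) = 56; grand total N = 163.
Expected count = (row total × column total) / N = 30 × 56 / 163 = 10.307.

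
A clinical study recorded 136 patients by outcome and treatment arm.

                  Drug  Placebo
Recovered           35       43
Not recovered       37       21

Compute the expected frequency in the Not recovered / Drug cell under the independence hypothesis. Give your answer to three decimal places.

30.706

Row total (Not recovered) = 58; column total (Drug) = 72; grand total N = 136.
Expected count = (row total × column total) / N = 58 × 72 / 136 = 30.706.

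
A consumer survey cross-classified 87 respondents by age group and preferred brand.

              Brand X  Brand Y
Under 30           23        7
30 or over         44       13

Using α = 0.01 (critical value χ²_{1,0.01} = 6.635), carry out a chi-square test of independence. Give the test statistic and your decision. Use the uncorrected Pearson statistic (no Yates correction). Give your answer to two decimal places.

0.00; fail to reject H₀

Row totals: 30, 57. Column totals: 67, 20. Grand total N = 87.
Expected counts (row total × column total / N):
  Under 30, Brand X: 30×67/87 = 23.103
  Under 30, Brand Y: 30×20/87 = 6.897
  30 or over, Brand X: 57×67/87 = 43.897
  30 or over, Brand Y: 57×20/87 = 13.103
Contributions (O − E)²/E:
  (23 − 23.103)²/23.103 = 0.0005
  (7 − 6.897)²/6.897 = 0.0015
  (44 − 43.897)²/43.897 = 0.0002
  (13 − 13.103)²/13.103 = 0.0008
χ² = 0.0005 + 0.0015 + 0.0002 + 0.0008 = 0.00
df = (2−1)(2−1) = 1. Since 0.00 < 6.635, fail to reject the null hypothesis of independence at α = 0.01.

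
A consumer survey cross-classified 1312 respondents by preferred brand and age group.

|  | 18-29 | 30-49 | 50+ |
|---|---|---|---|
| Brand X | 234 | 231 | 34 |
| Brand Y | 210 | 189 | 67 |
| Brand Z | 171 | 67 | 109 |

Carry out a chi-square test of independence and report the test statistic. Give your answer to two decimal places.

121.78

Row totals: 499, 466, 347. Column totals: 615, 487, 210. Grand total N = 1312.
Expected counts (row total × column total / N):
  Brand X, 18-29: 499×615/1312 = 233.9062
  Brand X, 30-49: 499×487/1312 = 185.2233
  Brand X, 50+: 499×210/1312 = 79.8704
  Brand Y, 18-29: 466×615/1312 = 218.4375
  Brand Y, 30-49: 466×487/1312 = 172.9741
  Brand Y, 50+: 466×210/1312 = 74.5884
  Brand Z, 18-29: 347×615/1312 = 162.6562
  Brand Z, 30-49: 347×487/1312 = 128.8026
  Brand Z, 50+: 347×210/1312 = 55.5412
Contributions (O − E)²/E:
  (234 − 233.9062)²/233.9062 = 0.0000
  (231 − 185.2233)²/185.2233 = 11.3134
  (34 − 79.8704)²/79.8704 = 26.3438
  (210 − 218.4375)²/218.4375 = 0.3259
  (189 − 172.9741)²/172.9741 = 1.4848
  (67 − 74.5884)²/74.5884 = 0.7720
  (171 − 162.6562)²/162.6562 = 0.4280
  (67 − 128.8026)²/128.8026 = 29.6544
  (109 − 55.5412)²/55.5412 = 51.4545
χ² = 0.0000 + 11.3134 + 26.3438 + 0.3259 + 1.4848 + 0.7720 + 0.4280 + 29.6544 + 51.4545 = 121.78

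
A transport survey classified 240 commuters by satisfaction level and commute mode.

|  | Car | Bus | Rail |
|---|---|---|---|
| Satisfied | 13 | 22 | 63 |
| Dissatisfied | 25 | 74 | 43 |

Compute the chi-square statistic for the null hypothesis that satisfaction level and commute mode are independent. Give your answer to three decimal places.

28.625

Row totals: 98, 142. Column totals: 38, 96, 106. Grand total N = 240.
Expected counts (row total × column total / N):
  Satisfied, Car: 98×38/240 = 15.5167
  Satisfied, Bus: 98×96/240 = 39.2000
  Satisfied, Rail: 98×106/240 = 43.2833
  Dissatisfied, Car: 142×38/240 = 22.4833
  Dissatisfied, Bus: 142×96/240 = 56.8000
  Dissatisfied, Rail: 142×106/240 = 62.7167
Contributions (O − E)²/E:
  (13 − 15.5167)²/15.5167 = 0.4082
  (22 − 39.2000)²/39.2000 = 7.5469
  (63 − 43.2833)²/43.2833 = 8.9815
  (25 − 22.4833)²/22.4833 = 0.2817
  (74 − 56.8000)²/56.8000 = 5.2085
  (43 − 62.7167)²/62.7167 = 6.1985
χ² = 0.4082 + 7.5469 + 8.9815 + 0.2817 + 5.2085 + 6.1985 = 28.625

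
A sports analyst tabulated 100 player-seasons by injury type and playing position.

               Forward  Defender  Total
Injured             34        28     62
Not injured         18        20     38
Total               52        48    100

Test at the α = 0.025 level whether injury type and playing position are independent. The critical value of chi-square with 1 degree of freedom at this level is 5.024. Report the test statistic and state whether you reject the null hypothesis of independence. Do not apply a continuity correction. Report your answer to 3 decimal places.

0.527; fail to reject H₀

Grand total N = 100.
Expected counts (row total × column total / N):
  Injured, Forward: 62×52/100 = 32.2400
  Injured, Defender: 62×48/100 = 29.7600
  Not injured, Forward: 38×52/100 = 19.7600
  Not injured, Defender: 38×48/100 = 18.2400
Contributions (O − E)²/E:
  (34 − 32.2400)²/32.2400 = 0.0961
  (28 − 29.7600)²/29.7600 = 0.1041
  (18 − 19.7600)²/19.7600 = 0.1568
  (20 − 18.2400)²/18.2400 = 0.1698
χ² = 0.0961 + 0.1041 + 0.1568 + 0.1698 = 0.527
df = (2−1)(2−1) = 1. Since 0.527 < 5.024, fail to reject the null hypothesis of independence at α = 0.025.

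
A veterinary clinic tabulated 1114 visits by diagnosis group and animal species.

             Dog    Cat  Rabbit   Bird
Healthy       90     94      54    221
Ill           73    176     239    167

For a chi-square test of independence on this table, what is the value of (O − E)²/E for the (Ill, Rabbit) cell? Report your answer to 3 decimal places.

25.843

Row total (Ill) = 655; column total (Rabbit) = 293; N = 1114.
Expected count E = 655 × 293 / 1114 = 172.2756.
Contribution = (O − E)²/E = (239 − 172.2756)² / 172.2756 = 25.843.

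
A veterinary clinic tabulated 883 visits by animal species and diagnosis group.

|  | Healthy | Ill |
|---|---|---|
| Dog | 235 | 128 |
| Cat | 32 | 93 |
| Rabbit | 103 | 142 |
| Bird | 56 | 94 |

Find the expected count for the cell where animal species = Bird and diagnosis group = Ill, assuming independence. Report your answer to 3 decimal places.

Row total (Bird) = 150; column total (Ill) = 457; grand total N = 883.
Expected count = (row total × column total) / N = 150 × 457 / 883 = 77.633.

77.633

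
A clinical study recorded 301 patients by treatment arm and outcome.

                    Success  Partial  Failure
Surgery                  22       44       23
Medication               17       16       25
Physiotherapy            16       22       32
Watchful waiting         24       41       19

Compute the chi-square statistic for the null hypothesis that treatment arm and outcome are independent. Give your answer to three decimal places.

Row totals: 89, 58, 70, 84. Column totals: 79, 123, 99. Grand total N = 301.
Expected counts (row total × column total / N):
  Surgery, Success: 89×79/301 = 23.3588
  Surgery, Partial: 89×123/301 = 36.3688
  Surgery, Failure: 89×99/301 = 29.2724
  Medication, Success: 58×79/301 = 15.2226
  Medication, Partial: 58×123/301 = 23.7010
  Medication, Failure: 58×99/301 = 19.0764
  Physiotherapy, Success: 70×79/301 = 18.3721
  Physiotherapy, Partial: 70×123/301 = 28.6047
  Physiotherapy, Failure: 70×99/301 = 23.0233
  Watchful waiting, Success: 84×79/301 = 22.0465
  Watchful waiting, Partial: 84×123/301 = 34.3256
  Watchful waiting, Failure: 84×99/301 = 27.6279
Contributions (O − E)²/E:
  (22 − 23.3588)²/23.3588 = 0.0790
  (44 − 36.3688)²/36.3688 = 1.6012
  (23 − 29.2724)²/29.2724 = 1.3440
  (17 − 15.2226)²/15.2226 = 0.2075
  (16 − 23.7010)²/23.7010 = 2.5022
  (25 − 19.0764)²/19.0764 = 1.8394
  (16 − 18.3721)²/18.3721 = 0.3063
  (22 − 28.6047)²/28.6047 = 1.5250
  (32 − 23.0233)²/23.0233 = 3.5000
  (24 − 22.0465)²/22.0465 = 0.1731
  (41 − 34.3256)²/34.3256 = 1.2978
  (19 − 27.6279)²/27.6279 = 2.6944
χ² = 0.0790 + 1.6012 + 1.3440 + 0.2075 + 2.5022 + 1.8394 + 0.3063 + 1.5250 + 3.5000 + 0.1731 + 1.2978 + 2.6944 = 17.070

17.070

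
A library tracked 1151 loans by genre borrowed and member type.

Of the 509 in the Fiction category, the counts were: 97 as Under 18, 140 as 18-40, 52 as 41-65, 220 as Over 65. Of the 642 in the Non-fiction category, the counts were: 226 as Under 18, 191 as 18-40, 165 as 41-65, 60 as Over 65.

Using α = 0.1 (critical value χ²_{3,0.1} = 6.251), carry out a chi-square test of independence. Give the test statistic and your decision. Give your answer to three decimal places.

196.911; reject H₀

Row totals: 509, 642. Column totals: 323, 331, 217, 280. Grand total N = 1151.
Expected counts (row total × column total / N):
  Fiction, Under 18: 509×323/1151 = 142.83840
  Fiction, 18-40: 509×331/1151 = 146.37619
  Fiction, 41-65: 509×217/1151 = 95.96264
  Fiction, Over 65: 509×280/1151 = 123.82276
  Non-fiction, Under 18: 642×323/1151 = 180.16160
  Non-fiction, 18-40: 642×331/1151 = 184.62381
  Non-fiction, 41-65: 642×217/1151 = 121.03736
  Non-fiction, Over 65: 642×280/1151 = 156.17724
Contributions (O − E)²/E:
  (97 − 142.83840)²/142.83840 = 14.7100
  (140 − 146.37619)²/146.37619 = 0.2777
  (52 − 95.96264)²/95.96264 = 20.1403
  (220 − 123.82276)²/123.82276 = 74.7040
  (226 − 180.16160)²/180.16160 = 11.6626
  (191 − 184.62381)²/184.62381 = 0.2202
  (165 − 121.03736)²/121.03736 = 15.9679
  (60 − 156.17724)²/156.17724 = 59.2280
χ² = 14.7100 + 0.2777 + 20.1403 + 74.7040 + 11.6626 + 0.2202 + 15.9679 + 59.2280 = 196.911
df = (2−1)(4−1) = 3. Since 196.911 > 6.251, reject the null hypothesis of independence at α = 0.1.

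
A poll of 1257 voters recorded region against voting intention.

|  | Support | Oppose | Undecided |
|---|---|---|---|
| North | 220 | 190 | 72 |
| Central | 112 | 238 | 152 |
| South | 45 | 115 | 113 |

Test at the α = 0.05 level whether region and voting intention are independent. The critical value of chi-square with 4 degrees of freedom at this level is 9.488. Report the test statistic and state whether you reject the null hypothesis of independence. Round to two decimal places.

118.83; reject H₀

Row totals: 482, 502, 273. Column totals: 377, 543, 337. Grand total N = 1257.
Expected counts (row total × column total / N):
  North, Support: 482×377/1257 = 144.562
  North, Oppose: 482×543/1257 = 208.215
  North, Undecided: 482×337/1257 = 129.224
  Central, Support: 502×377/1257 = 150.560
  Central, Oppose: 502×543/1257 = 216.854
  Central, Undecided: 502×337/1257 = 134.586
  South, Support: 273×377/1257 = 81.878
  South, Oppose: 273×543/1257 = 117.931
  South, Undecided: 273×337/1257 = 73.191
Contributions (O − E)²/E:
  (220 − 144.562)²/144.562 = 39.3664
  (190 − 208.215)²/208.215 = 1.5935
  (72 − 129.224)²/129.224 = 25.3404
  (112 − 150.560)²/150.560 = 9.8756
  (238 − 216.854)²/216.854 = 2.0620
  (152 − 134.586)²/134.586 = 2.2532
  (45 − 81.878)²/81.878 = 16.6099
  (115 − 117.931)²/117.931 = 0.0728
  (113 − 73.191)²/73.191 = 21.6523
χ² = 39.3664 + 1.5935 + 25.3404 + 9.8756 + 2.0620 + 2.2532 + 16.6099 + 0.0728 + 21.6523 = 118.83
df = (3−1)(3−1) = 4. Since 118.83 > 9.488, reject the null hypothesis of independence at α = 0.05.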